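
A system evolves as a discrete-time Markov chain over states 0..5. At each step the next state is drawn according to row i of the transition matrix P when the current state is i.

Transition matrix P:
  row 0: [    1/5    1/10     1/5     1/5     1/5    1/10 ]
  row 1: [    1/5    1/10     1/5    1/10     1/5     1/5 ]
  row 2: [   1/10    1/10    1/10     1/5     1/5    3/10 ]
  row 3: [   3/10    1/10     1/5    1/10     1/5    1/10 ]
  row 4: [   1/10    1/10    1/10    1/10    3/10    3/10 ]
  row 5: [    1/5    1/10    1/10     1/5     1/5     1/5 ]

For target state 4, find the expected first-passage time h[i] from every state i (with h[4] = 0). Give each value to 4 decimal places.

First-step conditioning: h[4] = 0; for i ≠ 4, h[i] = 1 + Σ_k P[i][k]·h[k].
  h[0] = 1 + 1/5·h[0] + 1/10·h[1] + 1/5·h[2] + 1/5·h[3] + 1/10·h[5]
  h[1] = 1 + 1/5·h[0] + 1/10·h[1] + 1/5·h[2] + 1/10·h[3] + 1/5·h[5]
  h[2] = 1 + 1/10·h[0] + 1/10·h[1] + 1/10·h[2] + 1/5·h[3] + 3/10·h[5]
  h[3] = 1 + 3/10·h[0] + 1/10·h[1] + 1/5·h[2] + 1/10·h[3] + 1/10·h[5]
  h[5] = 1 + 1/5·h[0] + 1/10·h[1] + 1/10·h[2] + 1/5·h[3] + 1/5·h[5]
Solving the 5×5 linear system over states ≠ 4 gives exactly h = [5, 5, 5, 5, 0, 5] (h[4] = 0 is the target).

h = [5.0000, 5.0000, 5.0000, 5.0000, 0.0000, 5.0000]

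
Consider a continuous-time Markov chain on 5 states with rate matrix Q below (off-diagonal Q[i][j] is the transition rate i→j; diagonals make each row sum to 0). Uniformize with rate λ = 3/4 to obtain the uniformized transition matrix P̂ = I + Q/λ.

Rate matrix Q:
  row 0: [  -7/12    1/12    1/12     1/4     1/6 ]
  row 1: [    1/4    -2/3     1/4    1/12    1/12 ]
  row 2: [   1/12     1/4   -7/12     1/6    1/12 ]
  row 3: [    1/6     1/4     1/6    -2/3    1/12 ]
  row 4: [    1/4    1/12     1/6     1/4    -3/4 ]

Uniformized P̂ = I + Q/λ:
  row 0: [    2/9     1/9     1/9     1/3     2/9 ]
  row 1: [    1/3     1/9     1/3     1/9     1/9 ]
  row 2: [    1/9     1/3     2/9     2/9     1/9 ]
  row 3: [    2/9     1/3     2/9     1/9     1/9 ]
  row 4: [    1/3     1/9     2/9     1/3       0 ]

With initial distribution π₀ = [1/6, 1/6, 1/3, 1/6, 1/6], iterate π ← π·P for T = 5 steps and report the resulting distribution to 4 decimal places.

t=0: π = [0.1667, 0.1667, 0.3333, 0.1667, 0.1667]
t=1: π = [0.2222, 0.2222, 0.2222, 0.2222, 0.1111]
t=2: π = [0.2346, 0.2099, 0.2222, 0.2099, 0.1235]
t=3: π = [0.2346, 0.2071, 0.2195, 0.2154, 0.1235]
t=4: π = [0.2346, 0.2077, 0.2192, 0.2151, 0.1235]
t=5: π = [0.2347, 0.2076, 0.2192, 0.2150, 0.1235]

π = [0.2347, 0.2076, 0.2192, 0.2150, 0.1235]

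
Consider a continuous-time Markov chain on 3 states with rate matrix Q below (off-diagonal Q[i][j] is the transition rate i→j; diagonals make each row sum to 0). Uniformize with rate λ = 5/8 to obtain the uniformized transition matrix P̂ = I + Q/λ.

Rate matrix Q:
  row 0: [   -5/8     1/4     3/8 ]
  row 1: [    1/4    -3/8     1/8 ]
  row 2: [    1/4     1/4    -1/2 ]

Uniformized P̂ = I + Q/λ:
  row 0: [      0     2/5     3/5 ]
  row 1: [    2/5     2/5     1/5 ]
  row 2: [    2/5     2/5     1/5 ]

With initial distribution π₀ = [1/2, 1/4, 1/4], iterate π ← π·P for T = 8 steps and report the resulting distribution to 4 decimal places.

t=0: π = [0.5000, 0.2500, 0.2500]
t=1: π = [0.2000, 0.4000, 0.4000]
t=2: π = [0.3200, 0.4000, 0.2800]
t=3: π = [0.2720, 0.4000, 0.3280]
t=4: π = [0.2912, 0.4000, 0.3088]
t=5: π = [0.2835, 0.4000, 0.3165]
t=6: π = [0.2866, 0.4000, 0.3134]
t=7: π = [0.2854, 0.4000, 0.3146]
t=8: π = [0.2859, 0.4000, 0.3141]

π = [0.2859, 0.4000, 0.3141]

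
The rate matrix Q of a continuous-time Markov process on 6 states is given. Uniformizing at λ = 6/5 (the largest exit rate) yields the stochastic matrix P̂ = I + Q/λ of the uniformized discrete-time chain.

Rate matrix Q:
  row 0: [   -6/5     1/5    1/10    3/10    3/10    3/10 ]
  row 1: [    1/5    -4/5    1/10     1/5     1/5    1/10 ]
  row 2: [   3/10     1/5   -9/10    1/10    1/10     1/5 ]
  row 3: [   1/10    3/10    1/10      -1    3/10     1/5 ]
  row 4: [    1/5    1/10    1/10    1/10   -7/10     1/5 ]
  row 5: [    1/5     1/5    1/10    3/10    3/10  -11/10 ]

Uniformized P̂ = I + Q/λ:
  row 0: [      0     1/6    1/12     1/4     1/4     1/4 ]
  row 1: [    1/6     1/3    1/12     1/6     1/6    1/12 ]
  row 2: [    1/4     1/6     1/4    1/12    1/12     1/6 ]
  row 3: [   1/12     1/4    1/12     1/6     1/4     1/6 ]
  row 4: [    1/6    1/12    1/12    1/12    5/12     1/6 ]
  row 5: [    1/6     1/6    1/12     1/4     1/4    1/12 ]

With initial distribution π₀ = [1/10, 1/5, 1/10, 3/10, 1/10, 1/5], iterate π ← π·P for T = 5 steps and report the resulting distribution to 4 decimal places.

π = [0.1385, 0.1901, 0.1000, 0.1606, 0.2609, 0.1499]

t=0: π = [0.1000, 0.2000, 0.1000, 0.3000, 0.1000, 0.2000]
t=1: π = [0.1333, 0.2167, 0.1000, 0.1750, 0.2333, 0.1417]
t=2: π = [0.1382, 0.1979, 0.1000, 0.1618, 0.2542, 0.1479]
t=3: π = [0.1385, 0.1920, 0.1000, 0.1610, 0.2592, 0.1494]
t=4: π = [0.1385, 0.1905, 0.1000, 0.1607, 0.2605, 0.1498]
t=5: π = [0.1385, 0.1901, 0.1000, 0.1606, 0.2609, 0.1499]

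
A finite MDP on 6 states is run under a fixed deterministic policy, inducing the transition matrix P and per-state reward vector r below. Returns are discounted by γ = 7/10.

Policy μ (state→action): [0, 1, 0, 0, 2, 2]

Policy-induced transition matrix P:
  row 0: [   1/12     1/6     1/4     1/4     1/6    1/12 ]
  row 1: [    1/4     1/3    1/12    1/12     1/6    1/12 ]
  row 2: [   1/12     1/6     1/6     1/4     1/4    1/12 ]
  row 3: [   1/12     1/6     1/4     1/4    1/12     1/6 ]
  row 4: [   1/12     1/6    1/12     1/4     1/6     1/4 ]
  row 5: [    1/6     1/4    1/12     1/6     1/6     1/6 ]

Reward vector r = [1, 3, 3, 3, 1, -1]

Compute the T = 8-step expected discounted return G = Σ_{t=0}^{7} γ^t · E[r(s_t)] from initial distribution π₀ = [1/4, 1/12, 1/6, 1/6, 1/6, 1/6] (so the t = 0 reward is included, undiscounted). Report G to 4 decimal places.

G = 5.4996

t=0: π = [0.2500, 0.0833, 0.1667, 0.1667, 0.1667, 0.1667], E[r] = 1.5000, γ^t·E[r] = 1.500000, running G = 1.500000
t=1: π = [0.1111, 0.1944, 0.1667, 0.2222, 0.1667, 0.1389], E[r] = 1.8889, γ^t·E[r] = 1.322222, running G = 2.822222
t=2: π = [0.1273, 0.2106, 0.1528, 0.2060, 0.1620, 0.1412], E[r] = 1.8565, γ^t·E[r] = 0.909676, running G = 3.731898
t=3: π = [0.1302, 0.2135, 0.1516, 0.2031, 0.1622, 0.1393], E[r] = 1.8580, γ^t·E[r] = 0.637302, running G = 4.369201
t=4: π = [0.1305, 0.2139, 0.1515, 0.2028, 0.1624, 0.1389], E[r] = 1.8586, γ^t·E[r] = 0.446243, running G = 4.815444
t=5: π = [0.1306, 0.2139, 0.1515, 0.2028, 0.1624, 0.1389], E[r] = 1.8586, γ^t·E[r] = 0.312379, running G = 5.127822
t=6: π = [0.1306, 0.2139, 0.1515, 0.2028, 0.1624, 0.1389], E[r] = 1.8586, γ^t·E[r] = 0.218665, running G = 5.346487
t=7: π = [0.1306, 0.2139, 0.1515, 0.2028, 0.1624, 0.1389], E[r] = 1.8586, γ^t·E[r] = 0.153066, running G = 5.499553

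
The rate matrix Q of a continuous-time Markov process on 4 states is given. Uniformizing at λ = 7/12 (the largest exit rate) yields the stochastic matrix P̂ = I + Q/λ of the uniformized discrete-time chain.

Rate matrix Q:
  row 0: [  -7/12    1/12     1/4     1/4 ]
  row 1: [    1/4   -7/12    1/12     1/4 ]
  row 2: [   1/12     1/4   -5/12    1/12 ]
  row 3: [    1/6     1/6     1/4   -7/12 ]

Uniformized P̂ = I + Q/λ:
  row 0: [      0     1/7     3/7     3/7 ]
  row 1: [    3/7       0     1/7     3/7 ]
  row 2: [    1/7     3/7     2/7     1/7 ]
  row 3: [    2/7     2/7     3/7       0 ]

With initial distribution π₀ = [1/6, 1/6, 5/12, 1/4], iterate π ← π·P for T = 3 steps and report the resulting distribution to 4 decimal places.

t=0: π = [0.1667, 0.1667, 0.4167, 0.2500]
t=1: π = [0.2024, 0.2738, 0.3214, 0.2024]
t=2: π = [0.2211, 0.2245, 0.3044, 0.2500]
t=3: π = [0.2111, 0.2335, 0.3209, 0.2345]

π = [0.2111, 0.2335, 0.3209, 0.2345]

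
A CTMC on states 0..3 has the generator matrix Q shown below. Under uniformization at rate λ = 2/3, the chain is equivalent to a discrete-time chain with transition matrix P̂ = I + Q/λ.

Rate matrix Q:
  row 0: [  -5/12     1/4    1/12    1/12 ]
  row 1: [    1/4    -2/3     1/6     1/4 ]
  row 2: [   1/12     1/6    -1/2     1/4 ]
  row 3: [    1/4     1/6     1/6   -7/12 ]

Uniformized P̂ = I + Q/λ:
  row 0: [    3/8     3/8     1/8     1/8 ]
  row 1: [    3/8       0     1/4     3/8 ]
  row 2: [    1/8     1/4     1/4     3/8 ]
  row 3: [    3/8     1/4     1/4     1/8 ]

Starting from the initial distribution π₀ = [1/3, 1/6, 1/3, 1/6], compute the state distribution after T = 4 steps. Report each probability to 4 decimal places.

π = [0.3226, 0.2316, 0.2098, 0.2360]

t=0: π = [0.3333, 0.1667, 0.3333, 0.1667]
t=1: π = [0.2917, 0.2500, 0.2083, 0.2500]
t=2: π = [0.3229, 0.2240, 0.2135, 0.2396]
t=3: π = [0.3216, 0.2344, 0.2096, 0.2344]
t=4: π = [0.3226, 0.2316, 0.2098, 0.2360]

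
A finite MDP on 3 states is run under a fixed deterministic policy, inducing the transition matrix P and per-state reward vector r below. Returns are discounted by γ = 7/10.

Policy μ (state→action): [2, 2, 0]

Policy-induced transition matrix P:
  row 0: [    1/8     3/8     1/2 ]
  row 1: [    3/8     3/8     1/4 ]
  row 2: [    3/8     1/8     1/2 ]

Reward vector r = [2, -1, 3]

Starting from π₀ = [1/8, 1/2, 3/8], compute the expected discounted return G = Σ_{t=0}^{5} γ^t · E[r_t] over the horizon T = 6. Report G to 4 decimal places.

G = 3.9479

t=0: π = [0.1250, 0.5000, 0.3750], E[r] = 0.8750, γ^t·E[r] = 0.875000, running G = 0.875000
t=1: π = [0.3438, 0.2813, 0.3750], E[r] = 1.5313, γ^t·E[r] = 1.071875, running G = 1.946875
t=2: π = [0.2891, 0.2813, 0.4297], E[r] = 1.5859, γ^t·E[r] = 0.777109, running G = 2.723984
t=3: π = [0.3027, 0.2676, 0.4297], E[r] = 1.6270, γ^t·E[r] = 0.558045, running G = 3.282029
t=4: π = [0.2993, 0.2676, 0.4331], E[r] = 1.6304, γ^t·E[r] = 0.391452, running G = 3.673481
t=5: π = [0.3002, 0.2667, 0.4331], E[r] = 1.6329, γ^t·E[r] = 0.274447, running G = 3.947929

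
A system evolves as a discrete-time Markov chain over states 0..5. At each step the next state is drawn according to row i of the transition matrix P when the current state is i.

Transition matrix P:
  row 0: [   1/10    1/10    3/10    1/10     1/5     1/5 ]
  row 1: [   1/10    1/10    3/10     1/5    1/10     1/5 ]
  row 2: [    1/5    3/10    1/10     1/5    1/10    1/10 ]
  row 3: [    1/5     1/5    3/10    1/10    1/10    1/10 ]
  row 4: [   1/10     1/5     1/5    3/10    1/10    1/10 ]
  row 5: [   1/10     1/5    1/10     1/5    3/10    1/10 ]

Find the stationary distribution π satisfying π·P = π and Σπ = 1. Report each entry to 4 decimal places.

π = [0.1398, 0.1888, 0.2161, 0.1819, 0.1406, 0.1329]

Balance equations π_j = Σ_i π_i·P[i][j]:
  π_0 = 1/10·π_0 + 1/10·π_1 + 1/5·π_2 + 1/5·π_3 + 1/10·π_4 + 1/10·π_5
  π_1 = 1/10·π_0 + 1/10·π_1 + 3/10·π_2 + 1/5·π_3 + 1/5·π_4 + 1/5·π_5
  π_2 = 3/10·π_0 + 3/10·π_1 + 1/10·π_2 + 3/10·π_3 + 1/5·π_4 + 1/10·π_5
  π_3 = 1/10·π_0 + 1/5·π_1 + 1/5·π_2 + 1/10·π_3 + 3/10·π_4 + 1/5·π_5
  π_4 = 1/5·π_0 + 1/10·π_1 + 1/10·π_2 + 1/10·π_3 + 1/10·π_4 + 3/10·π_5
  normalize: π_0 + π_1 + π_2 + π_3 + π_4 + π_5 = 1
Solving the linear system gives exactly π = [20547/146971, 2522/13361, 31767/146971, 26732/146971, 20657/146971, 19526/146971].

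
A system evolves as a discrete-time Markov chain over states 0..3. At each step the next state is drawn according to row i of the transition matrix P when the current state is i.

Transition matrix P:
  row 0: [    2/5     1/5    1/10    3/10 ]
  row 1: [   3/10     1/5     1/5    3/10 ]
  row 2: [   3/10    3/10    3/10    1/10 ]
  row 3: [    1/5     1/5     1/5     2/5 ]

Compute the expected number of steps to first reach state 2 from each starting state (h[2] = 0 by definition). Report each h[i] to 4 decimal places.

First-step conditioning: h[2] = 0; for i ≠ 2, h[i] = 1 + Σ_k P[i][k]·h[k].
  h[0] = 1 + 2/5·h[0] + 1/5·h[1] + 3/10·h[3]
  h[1] = 1 + 3/10·h[0] + 1/5·h[1] + 3/10·h[3]
  h[3] = 1 + 1/5·h[0] + 1/5·h[1] + 2/5·h[3]
Solving the 3×3 linear system over states ≠ 2 gives exactly h = [150/23, 135/23, 0, 400/69] (h[2] = 0 is the target).

h = [6.5217, 5.8696, 0.0000, 5.7971]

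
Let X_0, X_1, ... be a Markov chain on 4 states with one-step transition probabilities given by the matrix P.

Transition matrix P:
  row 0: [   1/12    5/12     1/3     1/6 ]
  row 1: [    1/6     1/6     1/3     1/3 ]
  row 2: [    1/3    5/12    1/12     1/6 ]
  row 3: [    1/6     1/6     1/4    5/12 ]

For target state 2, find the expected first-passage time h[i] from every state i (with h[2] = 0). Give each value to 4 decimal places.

First-step conditioning: h[2] = 0; for i ≠ 2, h[i] = 1 + Σ_k P[i][k]·h[k].
  h[0] = 1 + 1/12·h[0] + 5/12·h[1] + 1/6·h[3]
  h[1] = 1 + 1/6·h[0] + 1/6·h[1] + 1/3·h[3]
  h[3] = 1 + 1/6·h[0] + 1/6·h[1] + 5/12·h[3]
Solving the 3×3 linear system over states ≠ 2 gives exactly h = [423/131, 429/131, 0, 468/131] (h[2] = 0 is the target).

h = [3.2290, 3.2748, 0.0000, 3.5725]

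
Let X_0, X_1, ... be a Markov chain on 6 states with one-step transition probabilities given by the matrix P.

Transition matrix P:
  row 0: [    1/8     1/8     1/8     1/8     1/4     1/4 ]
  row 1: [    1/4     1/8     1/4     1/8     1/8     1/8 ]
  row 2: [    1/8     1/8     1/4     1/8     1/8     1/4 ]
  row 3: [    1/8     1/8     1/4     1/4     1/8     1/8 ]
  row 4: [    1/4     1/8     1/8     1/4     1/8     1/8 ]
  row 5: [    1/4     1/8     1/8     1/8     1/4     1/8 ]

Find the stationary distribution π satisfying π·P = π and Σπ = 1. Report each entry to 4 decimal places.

π = [0.1832, 0.1250, 0.1846, 0.1670, 0.1693, 0.1710]

Balance equations π_j = Σ_i π_i·P[i][j]:
  π_0 = 1/8·π_0 + 1/4·π_1 + 1/8·π_2 + 1/8·π_3 + 1/4·π_4 + 1/4·π_5
  π_1 = 1/8·π_0 + 1/8·π_1 + 1/8·π_2 + 1/8·π_3 + 1/8·π_4 + 1/8·π_5
  π_2 = 1/8·π_0 + 1/4·π_1 + 1/4·π_2 + 1/4·π_3 + 1/8·π_4 + 1/8·π_5
  π_3 = 1/8·π_0 + 1/8·π_1 + 1/8·π_2 + 1/4·π_3 + 1/4·π_4 + 1/8·π_5
  π_4 = 1/4·π_0 + 1/8·π_1 + 1/8·π_2 + 1/8·π_3 + 1/8·π_4 + 1/4·π_5
  normalize: π_0 + π_1 + π_2 + π_3 + π_4 + π_5 = 1
Solving the linear system gives exactly π = [5921/32328, 1/8, 663/3592, 75/449, 76/449, 5527/32328].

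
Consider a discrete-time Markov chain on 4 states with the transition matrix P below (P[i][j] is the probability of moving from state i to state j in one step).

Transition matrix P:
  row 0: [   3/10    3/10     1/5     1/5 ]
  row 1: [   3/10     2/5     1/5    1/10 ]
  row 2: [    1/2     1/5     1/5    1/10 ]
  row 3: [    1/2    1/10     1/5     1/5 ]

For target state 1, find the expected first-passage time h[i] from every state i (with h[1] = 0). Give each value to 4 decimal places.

First-step conditioning: h[1] = 0; for i ≠ 1, h[i] = 1 + Σ_k P[i][k]·h[k].
  h[0] = 1 + 3/10·h[0] + 1/5·h[2] + 1/5·h[3]
  h[2] = 1 + 1/2·h[0] + 1/5·h[2] + 1/10·h[3]
  h[3] = 1 + 1/2·h[0] + 1/5·h[2] + 1/5·h[3]
Solving the 3×3 linear system over states ≠ 1 gives exactly h = [250/61, 0, 270/61, 300/61] (h[1] = 0 is the target).

h = [4.0984, 0.0000, 4.4262, 4.9180]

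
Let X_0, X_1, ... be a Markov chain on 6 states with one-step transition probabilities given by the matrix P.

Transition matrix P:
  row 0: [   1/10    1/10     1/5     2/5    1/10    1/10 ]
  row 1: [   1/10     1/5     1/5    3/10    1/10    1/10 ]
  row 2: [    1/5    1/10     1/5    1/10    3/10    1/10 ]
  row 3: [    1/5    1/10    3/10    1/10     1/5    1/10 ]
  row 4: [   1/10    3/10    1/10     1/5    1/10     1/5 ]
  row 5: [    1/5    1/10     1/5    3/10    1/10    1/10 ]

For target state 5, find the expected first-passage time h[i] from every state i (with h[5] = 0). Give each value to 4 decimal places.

h = [8.5943, 8.6026, 8.4510, 8.5195, 7.7658, 0.0000]

First-step conditioning: h[5] = 0; for i ≠ 5, h[i] = 1 + Σ_k P[i][k]·h[k].
  h[0] = 1 + 1/10·h[0] + 1/10·h[1] + 1/5·h[2] + 2/5·h[3] + 1/10·h[4]
  h[1] = 1 + 1/10·h[0] + 1/5·h[1] + 1/5·h[2] + 3/10·h[3] + 1/10·h[4]
  h[2] = 1 + 1/5·h[0] + 1/10·h[1] + 1/5·h[2] + 1/10·h[3] + 3/10·h[4]
  h[3] = 1 + 1/5·h[0] + 1/10·h[1] + 3/10·h[2] + 1/10·h[3] + 1/5·h[4]
  h[4] = 1 + 1/10·h[0] + 3/10·h[1] + 1/10·h[2] + 1/5·h[3] + 1/10·h[4]
Solving the 5×5 linear system over states ≠ 5 gives exactly h = [20695/2408, 20715/2408, 10175/1204, 20515/2408, 4675/602, 0] (h[5] = 0 is the target).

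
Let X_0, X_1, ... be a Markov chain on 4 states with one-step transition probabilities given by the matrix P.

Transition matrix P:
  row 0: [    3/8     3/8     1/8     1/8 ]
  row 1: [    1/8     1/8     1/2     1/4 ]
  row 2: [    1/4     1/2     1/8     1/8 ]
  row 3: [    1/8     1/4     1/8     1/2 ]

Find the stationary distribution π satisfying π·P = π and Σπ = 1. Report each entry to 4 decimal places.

Balance equations π_j = Σ_i π_i·P[i][j]:
  π_0 = 3/8·π_0 + 1/8·π_1 + 1/4·π_2 + 1/8·π_3
  π_1 = 3/8·π_0 + 1/8·π_1 + 1/2·π_2 + 1/4·π_3
  π_2 = 1/8·π_0 + 1/2·π_1 + 1/8·π_2 + 1/8·π_3
  normalize: π_0 + π_1 + π_2 + π_3 = 1
Solving the linear system gives exactly π = [27/131, 39/131, 31/131, 34/131].

π = [0.2061, 0.2977, 0.2366, 0.2595]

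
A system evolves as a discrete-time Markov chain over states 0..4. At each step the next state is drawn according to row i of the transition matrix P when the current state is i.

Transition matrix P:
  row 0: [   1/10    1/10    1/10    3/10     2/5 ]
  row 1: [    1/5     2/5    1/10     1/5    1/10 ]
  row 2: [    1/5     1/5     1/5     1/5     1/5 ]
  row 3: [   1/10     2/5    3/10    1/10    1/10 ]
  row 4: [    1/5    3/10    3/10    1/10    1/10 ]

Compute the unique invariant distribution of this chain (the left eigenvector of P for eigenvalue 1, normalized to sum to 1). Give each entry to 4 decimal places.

Balance equations π_j = Σ_i π_i·P[i][j]:
  π_0 = 1/10·π_0 + 1/5·π_1 + 1/5·π_2 + 1/10·π_3 + 1/5·π_4
  π_1 = 1/10·π_0 + 2/5·π_1 + 1/5·π_2 + 2/5·π_3 + 3/10·π_4
  π_2 = 1/10·π_0 + 1/10·π_1 + 1/5·π_2 + 3/10·π_3 + 3/10·π_4
  π_3 = 3/10·π_0 + 1/5·π_1 + 1/5·π_2 + 1/10·π_3 + 1/10·π_4
  normalize: π_0 + π_1 + π_2 + π_3 + π_4 = 1
Solving the linear system gives exactly π = [1774/10731, 1058/3577, 2027/10731, 1948/10731, 1808/10731].

π = [0.1653, 0.2958, 0.1889, 0.1815, 0.1685]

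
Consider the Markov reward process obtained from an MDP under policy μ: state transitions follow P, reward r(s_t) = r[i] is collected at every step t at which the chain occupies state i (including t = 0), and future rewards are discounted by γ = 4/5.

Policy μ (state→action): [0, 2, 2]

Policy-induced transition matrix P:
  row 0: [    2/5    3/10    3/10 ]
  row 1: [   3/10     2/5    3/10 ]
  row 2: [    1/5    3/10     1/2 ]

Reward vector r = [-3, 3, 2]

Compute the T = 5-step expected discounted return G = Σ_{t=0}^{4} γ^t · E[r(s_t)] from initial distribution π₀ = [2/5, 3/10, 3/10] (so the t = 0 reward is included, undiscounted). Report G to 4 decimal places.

G = 2.2776

t=0: π = [0.4000, 0.3000, 0.3000], E[r] = 0.3000, γ^t·E[r] = 0.300000, running G = 0.300000
t=1: π = [0.3100, 0.3300, 0.3600], E[r] = 0.7800, γ^t·E[r] = 0.624000, running G = 0.924000
t=2: π = [0.2950, 0.3330, 0.3720], E[r] = 0.8580, γ^t·E[r] = 0.549120, running G = 1.473120
t=3: π = [0.2923, 0.3333, 0.3744], E[r] = 0.8718, γ^t·E[r] = 0.446362, running G = 1.919482
t=4: π = [0.2918, 0.3333, 0.3749], E[r] = 0.8744, γ^t·E[r] = 0.358146, running G = 2.277628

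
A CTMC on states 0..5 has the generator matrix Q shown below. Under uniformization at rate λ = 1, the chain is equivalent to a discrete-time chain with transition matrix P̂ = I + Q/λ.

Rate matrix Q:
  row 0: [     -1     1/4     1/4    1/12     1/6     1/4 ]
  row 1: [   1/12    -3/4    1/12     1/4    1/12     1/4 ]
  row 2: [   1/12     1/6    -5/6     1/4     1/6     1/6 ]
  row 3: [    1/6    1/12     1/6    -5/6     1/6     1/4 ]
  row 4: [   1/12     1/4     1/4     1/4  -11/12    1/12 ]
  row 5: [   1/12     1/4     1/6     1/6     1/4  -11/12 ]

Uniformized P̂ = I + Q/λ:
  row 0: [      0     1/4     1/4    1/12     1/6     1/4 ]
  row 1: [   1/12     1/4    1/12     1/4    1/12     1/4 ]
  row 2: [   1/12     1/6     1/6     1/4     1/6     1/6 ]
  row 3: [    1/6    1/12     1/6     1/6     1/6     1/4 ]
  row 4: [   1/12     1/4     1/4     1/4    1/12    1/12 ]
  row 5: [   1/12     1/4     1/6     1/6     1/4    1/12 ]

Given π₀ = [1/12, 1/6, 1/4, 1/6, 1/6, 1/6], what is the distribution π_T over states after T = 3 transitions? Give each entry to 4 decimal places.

π = [0.0925, 0.2020, 0.1703, 0.2024, 0.1524, 0.1804]

t=0: π = [0.0833, 0.1667, 0.2500, 0.1667, 0.1667, 0.1667]
t=1: π = [0.0903, 0.2014, 0.1736, 0.2083, 0.1528, 0.1736]
t=2: π = [0.0932, 0.2008, 0.1701, 0.2031, 0.1516, 0.1811]
t=3: π = [0.0925, 0.2020, 0.1703, 0.2024, 0.1524, 0.1804]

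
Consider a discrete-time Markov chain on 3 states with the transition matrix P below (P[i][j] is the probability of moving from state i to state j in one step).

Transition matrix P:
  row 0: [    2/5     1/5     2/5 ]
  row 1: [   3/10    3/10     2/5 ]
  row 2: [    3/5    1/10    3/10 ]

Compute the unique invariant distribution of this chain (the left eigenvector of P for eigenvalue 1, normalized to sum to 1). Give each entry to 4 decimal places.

π = [0.4545, 0.1818, 0.3636]

Balance equations π_j = Σ_i π_i·P[i][j]:
  π_0 = 2/5·π_0 + 3/10·π_1 + 3/5·π_2
  π_1 = 1/5·π_0 + 3/10·π_1 + 1/10·π_2
  normalize: π_0 + π_1 + π_2 = 1
Solving the linear system gives exactly π = [5/11, 2/11, 4/11].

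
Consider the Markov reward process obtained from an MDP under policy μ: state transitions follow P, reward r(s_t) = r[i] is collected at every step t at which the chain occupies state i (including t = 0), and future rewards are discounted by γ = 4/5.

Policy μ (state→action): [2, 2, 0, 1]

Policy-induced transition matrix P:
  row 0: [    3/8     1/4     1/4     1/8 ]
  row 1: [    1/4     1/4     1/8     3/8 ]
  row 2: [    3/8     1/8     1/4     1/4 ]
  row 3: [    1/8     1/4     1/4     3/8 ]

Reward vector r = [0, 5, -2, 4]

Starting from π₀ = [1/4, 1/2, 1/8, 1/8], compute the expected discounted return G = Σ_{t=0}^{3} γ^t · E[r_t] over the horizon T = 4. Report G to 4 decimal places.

t=0: π = [0.2500, 0.5000, 0.1250, 0.1250], E[r] = 2.7500, γ^t·E[r] = 2.750000, running G = 2.750000
t=1: π = [0.2813, 0.2344, 0.1875, 0.2969], E[r] = 1.9844, γ^t·E[r] = 1.587500, running G = 4.337500
t=2: π = [0.2715, 0.2266, 0.2207, 0.2813], E[r] = 1.8164, γ^t·E[r] = 1.162500, running G = 5.500000
t=3: π = [0.2764, 0.2224, 0.2217, 0.2795], E[r] = 1.7869, γ^t·E[r] = 0.914875, running G = 6.414875

G = 6.4149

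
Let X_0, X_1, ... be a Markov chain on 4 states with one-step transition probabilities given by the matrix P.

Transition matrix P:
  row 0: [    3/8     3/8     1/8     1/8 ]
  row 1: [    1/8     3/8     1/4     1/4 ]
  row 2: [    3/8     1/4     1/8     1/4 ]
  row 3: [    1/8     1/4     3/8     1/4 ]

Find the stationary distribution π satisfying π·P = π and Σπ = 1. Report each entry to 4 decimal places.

π = [0.2400, 0.3200, 0.2200, 0.2200]

Balance equations π_j = Σ_i π_i·P[i][j]:
  π_0 = 3/8·π_0 + 1/8·π_1 + 3/8·π_2 + 1/8·π_3
  π_1 = 3/8·π_0 + 3/8·π_1 + 1/4·π_2 + 1/4·π_3
  π_2 = 1/8·π_0 + 1/4·π_1 + 1/8·π_2 + 3/8·π_3
  normalize: π_0 + π_1 + π_2 + π_3 = 1
Solving the linear system gives exactly π = [6/25, 8/25, 11/50, 11/50].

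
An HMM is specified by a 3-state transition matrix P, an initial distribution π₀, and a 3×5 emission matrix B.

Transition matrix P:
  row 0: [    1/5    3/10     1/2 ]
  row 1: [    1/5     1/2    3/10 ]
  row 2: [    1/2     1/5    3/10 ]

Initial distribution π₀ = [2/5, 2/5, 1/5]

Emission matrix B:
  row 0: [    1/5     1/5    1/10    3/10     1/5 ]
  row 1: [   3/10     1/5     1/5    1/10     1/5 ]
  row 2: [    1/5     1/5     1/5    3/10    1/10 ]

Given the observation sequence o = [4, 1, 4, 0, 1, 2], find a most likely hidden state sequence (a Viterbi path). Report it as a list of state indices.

t=0: δ = [8.000e-02, 8.000e-02, 2.000e-02]  (obs o_0=4)
t=1: δ = [3.200e-03, 8.000e-03, 8.000e-03]  ψ = [0, 1, 0]  (obs o_1=1)
t=2: δ = [8.000e-04, 8.000e-04, 2.400e-04]  ψ = [2, 1, 1]  (obs o_2=4)
t=3: δ = [3.200e-05, 1.200e-04, 8.000e-05]  ψ = [0, 1, 0]  (obs o_3=0)
t=4: δ = [8.000e-06, 1.200e-05, 7.200e-06]  ψ = [2, 1, 1]  (obs o_4=1)
t=5: δ = [3.600e-07, 1.200e-06, 8.000e-07]  ψ = [2, 1, 0]  (obs o_5=2)
backtrack: best end state = 1; path = [1, 1, 1, 1, 1, 1]

path = [1, 1, 1, 1, 1, 1]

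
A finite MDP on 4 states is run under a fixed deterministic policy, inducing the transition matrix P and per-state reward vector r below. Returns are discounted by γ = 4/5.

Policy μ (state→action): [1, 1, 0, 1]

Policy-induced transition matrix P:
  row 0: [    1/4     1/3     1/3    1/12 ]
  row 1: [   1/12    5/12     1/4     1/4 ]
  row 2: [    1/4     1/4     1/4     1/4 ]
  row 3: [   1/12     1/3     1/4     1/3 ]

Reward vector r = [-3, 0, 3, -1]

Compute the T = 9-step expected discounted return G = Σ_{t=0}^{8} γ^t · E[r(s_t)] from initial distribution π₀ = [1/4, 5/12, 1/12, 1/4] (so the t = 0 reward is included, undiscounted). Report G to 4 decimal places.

t=0: π = [0.2500, 0.4167, 0.0833, 0.2500], E[r] = -0.7500, γ^t·E[r] = -0.750000, running G = -0.750000
t=1: π = [0.1389, 0.3611, 0.2708, 0.2292], E[r] = 0.1667, γ^t·E[r] = 0.133333, running G = -0.616667
t=2: π = [0.1516, 0.3409, 0.2616, 0.2459], E[r] = 0.0839, γ^t·E[r] = 0.053704, running G = -0.562963
t=3: π = [0.1522, 0.3399, 0.2626, 0.2452], E[r] = 0.0861, γ^t·E[r] = 0.044074, running G = -0.518889
t=4: π = [0.1525, 0.3398, 0.2627, 0.2451], E[r] = 0.0856, γ^t·E[r] = 0.035047, running G = -0.483842
t=5: π = [0.1525, 0.3398, 0.2627, 0.2450], E[r] = 0.0855, γ^t·E[r] = 0.028026, running G = -0.455816
t=6: π = [0.1525, 0.3398, 0.2627, 0.2450], E[r] = 0.0855, γ^t·E[r] = 0.022418, running G = -0.433397
t=7: π = [0.1525, 0.3398, 0.2627, 0.2450], E[r] = 0.0855, γ^t·E[r] = 0.017934, running G = -0.415463
t=8: π = [0.1525, 0.3398, 0.2627, 0.2450], E[r] = 0.0855, γ^t·E[r] = 0.014347, running G = -0.401116

G = -0.4011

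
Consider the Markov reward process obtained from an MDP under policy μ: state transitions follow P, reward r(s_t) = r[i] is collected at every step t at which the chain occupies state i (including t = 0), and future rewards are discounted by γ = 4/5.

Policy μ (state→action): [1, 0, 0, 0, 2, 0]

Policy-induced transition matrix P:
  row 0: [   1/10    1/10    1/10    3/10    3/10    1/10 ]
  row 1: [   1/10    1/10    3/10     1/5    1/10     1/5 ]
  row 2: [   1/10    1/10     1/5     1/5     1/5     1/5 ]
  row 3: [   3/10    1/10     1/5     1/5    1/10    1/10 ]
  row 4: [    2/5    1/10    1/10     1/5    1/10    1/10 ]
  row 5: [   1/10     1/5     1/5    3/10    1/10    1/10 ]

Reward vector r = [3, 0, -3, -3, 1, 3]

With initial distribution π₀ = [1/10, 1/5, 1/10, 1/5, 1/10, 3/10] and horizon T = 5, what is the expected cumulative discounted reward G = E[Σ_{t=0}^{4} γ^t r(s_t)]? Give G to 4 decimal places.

t=0: π = [0.1000, 0.2000, 0.1000, 0.2000, 0.1000, 0.3000], E[r] = 0.4000, γ^t·E[r] = 0.400000, running G = 0.400000
t=1: π = [0.1700, 0.1300, 0.2000, 0.2400, 0.1300, 0.1300], E[r] = -0.2900, γ^t·E[r] = -0.232000, running G = 0.168000
t=2: π = [0.1870, 0.1130, 0.1830, 0.2300, 0.1540, 0.1330], E[r] = -0.1250, γ^t·E[r] = -0.080000, running G = 0.088000
t=3: π = [0.1922, 0.1133, 0.1772, 0.2320, 0.1557, 0.1296], E[r] = -0.1065, γ^t·E[r] = -0.054528, running G = 0.033472
t=4: π = [0.1931, 0.1130, 0.1765, 0.2322, 0.1562, 0.1291], E[r] = -0.1035, γ^t·E[r] = -0.042402, running G = -0.008930

G = -0.0089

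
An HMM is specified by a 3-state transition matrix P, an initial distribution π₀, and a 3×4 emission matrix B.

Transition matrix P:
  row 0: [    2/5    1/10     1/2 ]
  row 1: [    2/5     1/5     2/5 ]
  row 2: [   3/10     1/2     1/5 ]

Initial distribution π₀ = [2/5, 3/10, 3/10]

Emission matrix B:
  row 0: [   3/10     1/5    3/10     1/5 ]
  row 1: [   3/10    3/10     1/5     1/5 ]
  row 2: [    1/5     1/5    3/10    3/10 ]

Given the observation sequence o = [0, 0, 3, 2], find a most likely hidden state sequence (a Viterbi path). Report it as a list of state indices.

path = [0, 0, 2, 1]

t=0: δ = [1.200e-01, 9.000e-02, 6.000e-02]  (obs o_0=0)
t=1: δ = [1.440e-02, 9.000e-03, 1.200e-02]  ψ = [0, 2, 0]  (obs o_1=0)
t=2: δ = [1.152e-03, 1.200e-03, 2.160e-03]  ψ = [0, 2, 0]  (obs o_2=3)
t=3: δ = [1.944e-04, 2.160e-04, 1.728e-04]  ψ = [2, 2, 0]  (obs o_3=2)
backtrack: best end state = 1; path = [0, 0, 2, 1]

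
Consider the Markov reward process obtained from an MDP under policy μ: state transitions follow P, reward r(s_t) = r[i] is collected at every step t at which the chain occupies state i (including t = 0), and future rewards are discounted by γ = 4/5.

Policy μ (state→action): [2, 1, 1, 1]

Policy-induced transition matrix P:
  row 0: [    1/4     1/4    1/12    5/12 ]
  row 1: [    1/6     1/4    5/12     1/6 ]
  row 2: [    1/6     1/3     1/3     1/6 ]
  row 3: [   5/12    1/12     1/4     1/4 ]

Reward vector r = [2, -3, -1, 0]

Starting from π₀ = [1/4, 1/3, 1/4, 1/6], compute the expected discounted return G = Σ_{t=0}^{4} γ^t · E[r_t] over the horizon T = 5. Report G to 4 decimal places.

G = -1.9347

t=0: π = [0.2500, 0.3333, 0.2500, 0.1667], E[r] = -0.7500, γ^t·E[r] = -0.750000, running G = -0.750000
t=1: π = [0.2292, 0.2431, 0.2847, 0.2431], E[r] = -0.5556, γ^t·E[r] = -0.444444, running G = -1.194444
t=2: π = [0.2465, 0.2332, 0.2760, 0.2442], E[r] = -0.4826, γ^t·E[r] = -0.308889, running G = -1.503333
t=3: π = [0.2483, 0.2323, 0.2708, 0.2486], E[r] = -0.4712, γ^t·E[r] = -0.241235, running G = -1.744568
t=4: π = [0.2495, 0.2311, 0.2699, 0.2495], E[r] = -0.4642, γ^t·E[r] = -0.190153, running G = -1.934721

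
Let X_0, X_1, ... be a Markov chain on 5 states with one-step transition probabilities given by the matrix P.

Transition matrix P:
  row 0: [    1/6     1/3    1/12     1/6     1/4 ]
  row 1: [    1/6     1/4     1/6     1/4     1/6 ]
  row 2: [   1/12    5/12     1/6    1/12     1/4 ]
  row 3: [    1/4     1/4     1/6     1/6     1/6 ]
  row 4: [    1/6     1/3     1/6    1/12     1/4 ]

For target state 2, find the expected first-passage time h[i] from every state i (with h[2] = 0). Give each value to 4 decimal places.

First-step conditioning: h[2] = 0; for i ≠ 2, h[i] = 1 + Σ_k P[i][k]·h[k].
  h[0] = 1 + 1/6·h[0] + 1/3·h[1] + 1/6·h[3] + 1/4·h[4]
  h[1] = 1 + 1/6·h[0] + 1/4·h[1] + 1/4·h[3] + 1/6·h[4]
  h[3] = 1 + 1/4·h[0] + 1/4·h[1] + 1/6·h[3] + 1/6·h[4]
  h[4] = 1 + 1/6·h[0] + 1/3·h[1] + 1/12·h[3] + 1/4·h[4]
Solving the 4×4 linear system over states ≠ 2 gives exactly h = [22464/3143, 2964/449, 0, 20880/3143, 20724/3143] (h[2] = 0 is the target).

h = [7.1473, 6.6013, 0.0000, 6.6433, 6.5937]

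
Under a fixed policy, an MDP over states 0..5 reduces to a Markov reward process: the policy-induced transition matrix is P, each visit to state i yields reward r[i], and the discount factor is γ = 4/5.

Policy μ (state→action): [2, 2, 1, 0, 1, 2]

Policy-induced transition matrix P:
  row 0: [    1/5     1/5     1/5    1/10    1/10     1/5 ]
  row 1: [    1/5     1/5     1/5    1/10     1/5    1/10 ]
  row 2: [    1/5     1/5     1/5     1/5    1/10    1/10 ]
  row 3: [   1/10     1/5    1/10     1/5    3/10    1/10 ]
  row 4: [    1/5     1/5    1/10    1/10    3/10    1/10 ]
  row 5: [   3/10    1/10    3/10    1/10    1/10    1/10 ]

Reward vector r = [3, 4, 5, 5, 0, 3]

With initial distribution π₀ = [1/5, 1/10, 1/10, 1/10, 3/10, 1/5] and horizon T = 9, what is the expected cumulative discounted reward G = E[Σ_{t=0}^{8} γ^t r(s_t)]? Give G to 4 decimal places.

G = 13.4350

t=0: π = [0.2000, 0.1000, 0.1000, 0.1000, 0.3000, 0.2000], E[r] = 2.6000, γ^t·E[r] = 2.600000, running G = 2.600000
t=1: π = [0.2100, 0.1800, 0.1800, 0.1200, 0.1900, 0.1200], E[r] = 3.2100, γ^t·E[r] = 2.568000, running G = 5.168000
t=2: π = [0.2000, 0.1880, 0.1810, 0.1300, 0.1800, 0.1210], E[r] = 3.2700, γ^t·E[r] = 2.092800, running G = 7.260800
t=3: π = [0.1991, 0.1879, 0.1811, 0.1311, 0.1808, 0.1200], E[r] = 3.2699, γ^t·E[r] = 1.674189, running G = 8.934989
t=4: π = [0.1989, 0.1880, 0.1808, 0.1312, 0.1812, 0.1199], E[r] = 3.2686, γ^t·E[r] = 1.338798, running G = 10.273787
t=5: π = [0.1989, 0.1880, 0.1808, 0.1312, 0.1813, 0.1199], E[r] = 3.2681, γ^t·E[r] = 1.070886, running G = 11.344673
t=6: π = [0.1989, 0.1880, 0.1807, 0.1312, 0.1813, 0.1199], E[r] = 3.2680, γ^t·E[r] = 0.856685, running G = 12.201358
t=7: π = [0.1989, 0.1880, 0.1807, 0.1312, 0.1813, 0.1199], E[r] = 3.2680, γ^t·E[r] = 0.685345, running G = 12.886702
t=8: π = [0.1989, 0.1880, 0.1807, 0.1312, 0.1813, 0.1199], E[r] = 3.2680, γ^t·E[r] = 0.548276, running G = 13.434978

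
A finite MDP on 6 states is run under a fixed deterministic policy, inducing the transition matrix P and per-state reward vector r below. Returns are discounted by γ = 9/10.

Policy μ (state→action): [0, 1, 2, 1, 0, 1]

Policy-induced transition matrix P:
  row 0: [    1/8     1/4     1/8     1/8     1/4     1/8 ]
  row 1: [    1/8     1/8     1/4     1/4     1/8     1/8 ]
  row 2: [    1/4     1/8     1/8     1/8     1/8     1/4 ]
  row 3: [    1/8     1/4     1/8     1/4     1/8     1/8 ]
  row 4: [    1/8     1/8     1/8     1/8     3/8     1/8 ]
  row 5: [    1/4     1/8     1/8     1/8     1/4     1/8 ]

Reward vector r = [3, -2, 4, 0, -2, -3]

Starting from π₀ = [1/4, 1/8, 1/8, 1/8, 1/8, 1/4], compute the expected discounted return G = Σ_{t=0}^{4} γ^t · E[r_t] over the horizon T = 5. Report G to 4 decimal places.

G = -0.3988

t=0: π = [0.2500, 0.1250, 0.1250, 0.1250, 0.1250, 0.2500], E[r] = 0.0000, γ^t·E[r] = 0.000000, running G = 0.000000
t=1: π = [0.1719, 0.1719, 0.1406, 0.1563, 0.2188, 0.1406], E[r] = -0.1250, γ^t·E[r] = -0.112500, running G = -0.112500
t=2: π = [0.1602, 0.1660, 0.1465, 0.1660, 0.2188, 0.1426], E[r] = -0.1309, γ^t·E[r] = -0.105996, running G = -0.218496
t=3: π = [0.1611, 0.1658, 0.1458, 0.1665, 0.2175, 0.1433], E[r] = -0.1301, γ^t·E[r] = -0.094863, running G = -0.313359
t=4: π = [0.1611, 0.1660, 0.1457, 0.1665, 0.2174, 0.1432], E[r] = -0.1302, γ^t·E[r] = -0.085396, running G = -0.398755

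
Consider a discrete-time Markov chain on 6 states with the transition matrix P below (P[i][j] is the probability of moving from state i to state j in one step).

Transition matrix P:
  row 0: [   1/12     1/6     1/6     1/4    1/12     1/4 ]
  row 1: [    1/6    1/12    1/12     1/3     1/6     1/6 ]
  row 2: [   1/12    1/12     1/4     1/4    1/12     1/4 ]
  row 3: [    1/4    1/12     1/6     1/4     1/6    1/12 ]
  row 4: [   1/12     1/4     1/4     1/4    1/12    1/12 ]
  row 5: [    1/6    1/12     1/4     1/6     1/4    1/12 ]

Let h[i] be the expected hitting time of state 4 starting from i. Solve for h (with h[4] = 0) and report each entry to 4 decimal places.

First-step conditioning: h[4] = 0; for i ≠ 4, h[i] = 1 + Σ_k P[i][k]·h[k].
  h[0] = 1 + 1/12·h[0] + 1/6·h[1] + 1/6·h[2] + 1/4·h[3] + 1/4·h[5]
  h[1] = 1 + 1/6·h[0] + 1/12·h[1] + 1/12·h[2] + 1/3·h[3] + 1/6·h[5]
  h[2] = 1 + 1/12·h[0] + 1/12·h[1] + 1/4·h[2] + 1/4·h[3] + 1/4·h[5]
  h[3] = 1 + 1/4·h[0] + 1/12·h[1] + 1/6·h[2] + 1/4·h[3] + 1/12·h[5]
  h[5] = 1 + 1/6·h[0] + 1/12·h[1] + 1/4·h[2] + 1/6·h[3] + 1/12·h[5]
Solving the 5×5 linear system over states ≠ 4 gives exactly h = [141414/19979, 131316/19979, 142332/19979, 133614/19979, 0, 122556/19979] (h[4] = 0 is the target).

h = [7.0781, 6.5727, 7.1241, 6.6877, 0.0000, 6.1342]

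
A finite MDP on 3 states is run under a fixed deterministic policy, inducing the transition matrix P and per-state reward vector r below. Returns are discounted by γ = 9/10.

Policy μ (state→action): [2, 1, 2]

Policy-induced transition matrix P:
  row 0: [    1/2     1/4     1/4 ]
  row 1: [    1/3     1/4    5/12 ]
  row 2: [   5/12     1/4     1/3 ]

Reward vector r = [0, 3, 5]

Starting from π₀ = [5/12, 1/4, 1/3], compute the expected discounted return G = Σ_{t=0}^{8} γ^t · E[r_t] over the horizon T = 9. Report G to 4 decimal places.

G = 14.4218

t=0: π = [0.4167, 0.2500, 0.3333], E[r] = 2.4167, γ^t·E[r] = 2.416667, running G = 2.416667
t=1: π = [0.4306, 0.2500, 0.3194], E[r] = 2.3472, γ^t·E[r] = 2.112500, running G = 4.529167
t=2: π = [0.4317, 0.2500, 0.3183], E[r] = 2.3414, γ^t·E[r] = 1.896563, running G = 6.425729
t=3: π = [0.4318, 0.2500, 0.3182], E[r] = 2.3410, γ^t·E[r] = 1.706555, running G = 8.132284
t=4: π = [0.4318, 0.2500, 0.3182], E[r] = 2.3409, γ^t·E[r] = 1.535873, running G = 9.668157
t=5: π = [0.4318, 0.2500, 0.3182], E[r] = 2.3409, γ^t·E[r] = 1.382284, running G = 11.050440
t=6: π = [0.4318, 0.2500, 0.3182], E[r] = 2.3409, γ^t·E[r] = 1.244055, running G = 12.294495
t=7: π = [0.4318, 0.2500, 0.3182], E[r] = 2.3409, γ^t·E[r] = 1.119650, running G = 13.414145
t=8: π = [0.4318, 0.2500, 0.3182], E[r] = 2.3409, γ^t·E[r] = 1.007685, running G = 14.421830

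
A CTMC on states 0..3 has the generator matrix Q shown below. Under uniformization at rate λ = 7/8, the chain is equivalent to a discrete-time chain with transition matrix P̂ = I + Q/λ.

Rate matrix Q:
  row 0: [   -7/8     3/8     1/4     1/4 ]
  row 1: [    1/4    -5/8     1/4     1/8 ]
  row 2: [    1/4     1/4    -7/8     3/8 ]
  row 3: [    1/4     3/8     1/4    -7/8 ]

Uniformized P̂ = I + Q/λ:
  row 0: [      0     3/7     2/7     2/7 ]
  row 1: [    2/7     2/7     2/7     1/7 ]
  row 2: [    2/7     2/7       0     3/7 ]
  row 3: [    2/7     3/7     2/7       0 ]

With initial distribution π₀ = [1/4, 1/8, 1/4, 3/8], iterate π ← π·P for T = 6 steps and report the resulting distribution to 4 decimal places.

t=0: π = [0.2500, 0.1250, 0.2500, 0.3750]
t=1: π = [0.2143, 0.3750, 0.2143, 0.1964]
t=2: π = [0.2245, 0.3444, 0.2245, 0.2066]
t=3: π = [0.2216, 0.3473, 0.2216, 0.2095]
t=4: π = [0.2224, 0.3473, 0.2224, 0.2079]
t=5: π = [0.2222, 0.3472, 0.2222, 0.2085]
t=6: π = [0.2222, 0.3472, 0.2222, 0.2083]

π = [0.2222, 0.3472, 0.2222, 0.2083]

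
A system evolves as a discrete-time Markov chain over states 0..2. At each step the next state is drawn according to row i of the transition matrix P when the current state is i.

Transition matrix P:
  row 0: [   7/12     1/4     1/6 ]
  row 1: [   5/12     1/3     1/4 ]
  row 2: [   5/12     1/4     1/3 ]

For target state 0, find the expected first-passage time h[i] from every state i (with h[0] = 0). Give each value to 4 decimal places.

First-step conditioning: h[0] = 0; for i ≠ 0, h[i] = 1 + Σ_k P[i][k]·h[k].
  h[1] = 1 + 1/3·h[1] + 1/4·h[2]
  h[2] = 1 + 1/4·h[1] + 1/3·h[2]
Solving the 2×2 linear system over states ≠ 0 gives exactly h = [0, 12/5, 12/5] (h[0] = 0 is the target).

h = [0.0000, 2.4000, 2.4000]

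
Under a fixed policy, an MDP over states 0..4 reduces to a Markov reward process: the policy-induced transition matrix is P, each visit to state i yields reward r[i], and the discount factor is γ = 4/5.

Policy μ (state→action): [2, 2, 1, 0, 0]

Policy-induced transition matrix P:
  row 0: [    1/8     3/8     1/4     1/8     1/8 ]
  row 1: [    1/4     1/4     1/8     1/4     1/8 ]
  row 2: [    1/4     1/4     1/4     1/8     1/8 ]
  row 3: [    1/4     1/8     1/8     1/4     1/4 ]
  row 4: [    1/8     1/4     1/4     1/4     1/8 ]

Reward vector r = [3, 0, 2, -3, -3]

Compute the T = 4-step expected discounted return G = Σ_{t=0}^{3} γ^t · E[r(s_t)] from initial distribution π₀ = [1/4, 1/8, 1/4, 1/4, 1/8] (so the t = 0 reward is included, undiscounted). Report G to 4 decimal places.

G = 0.0658

t=0: π = [0.2500, 0.1250, 0.2500, 0.2500, 0.1250], E[r] = 0.1250, γ^t·E[r] = 0.125000, running G = 0.125000
t=1: π = [0.2031, 0.2500, 0.2031, 0.1875, 0.1563], E[r] = -0.0156, γ^t·E[r] = -0.012500, running G = 0.112500
t=2: π = [0.2051, 0.2520, 0.1953, 0.1992, 0.1484], E[r] = -0.0371, γ^t·E[r] = -0.023750, running G = 0.088750
t=3: π = [0.2058, 0.2507, 0.1936, 0.2000, 0.1499], E[r] = -0.0449, γ^t·E[r] = -0.023000, running G = 0.065750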